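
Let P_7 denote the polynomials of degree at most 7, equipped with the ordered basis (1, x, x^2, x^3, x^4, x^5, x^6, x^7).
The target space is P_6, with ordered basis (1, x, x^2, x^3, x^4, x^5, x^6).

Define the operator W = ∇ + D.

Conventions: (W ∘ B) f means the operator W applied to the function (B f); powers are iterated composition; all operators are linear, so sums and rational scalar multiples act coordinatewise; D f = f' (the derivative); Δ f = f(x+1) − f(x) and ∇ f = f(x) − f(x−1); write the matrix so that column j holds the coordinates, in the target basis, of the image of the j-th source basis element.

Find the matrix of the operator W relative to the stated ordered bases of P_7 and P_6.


image of 1: 0
image of x: 2
image of x^2: 4x - 1
image of x^3: 6x^2 - 3x + 1
image of x^4: 8x^3 - 6x^2 + 4x - 1
image of x^5: 10x^4 - 10x^3 + 10x^2 - 5x + 1
image of x^6: 12x^5 - 15x^4 + 20x^3 - 15x^2 + 6x - 1
image of x^7: 14x^6 - 21x^5 + 35x^4 - 35x^3 + 21x^2 - 7x + 1
each image's coordinates form column j of the matrix

the matrix is [[0, 2, -1, 1, -1, 1, -1, 1]; [0, 0, 4, -3, 4, -5, 6, -7]; [0, 0, 0, 6, -6, 10, -15, 21]; [0, 0, 0, 0, 8, -10, 20, -35]; [0, 0, 0, 0, 0, 10, -15, 35]; [0, 0, 0, 0, 0, 0, 12, -21]; [0, 0, 0, 0, 0, 0, 0, 14]] (rows listed top to bottom)


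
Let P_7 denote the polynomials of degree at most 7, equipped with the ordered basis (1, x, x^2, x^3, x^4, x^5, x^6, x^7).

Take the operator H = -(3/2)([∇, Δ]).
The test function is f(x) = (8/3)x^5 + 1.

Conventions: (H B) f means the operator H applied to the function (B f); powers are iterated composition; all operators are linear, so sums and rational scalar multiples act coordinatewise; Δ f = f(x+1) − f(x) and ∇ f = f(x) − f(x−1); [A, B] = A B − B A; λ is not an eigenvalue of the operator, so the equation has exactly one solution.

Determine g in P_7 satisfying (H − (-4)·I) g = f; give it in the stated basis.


write g with unknown coordinates in the stated basis and equate coefficients in (H − (-4)·I) g = f
solving from the highest basis element down gives g = (2/3)x^5 + 1/4
check: H g = 0
so H g − (-4)·g = (8/3)x^5 + 1 = f ✓

the result is g(x) = (2/3)x^5 + 1/4


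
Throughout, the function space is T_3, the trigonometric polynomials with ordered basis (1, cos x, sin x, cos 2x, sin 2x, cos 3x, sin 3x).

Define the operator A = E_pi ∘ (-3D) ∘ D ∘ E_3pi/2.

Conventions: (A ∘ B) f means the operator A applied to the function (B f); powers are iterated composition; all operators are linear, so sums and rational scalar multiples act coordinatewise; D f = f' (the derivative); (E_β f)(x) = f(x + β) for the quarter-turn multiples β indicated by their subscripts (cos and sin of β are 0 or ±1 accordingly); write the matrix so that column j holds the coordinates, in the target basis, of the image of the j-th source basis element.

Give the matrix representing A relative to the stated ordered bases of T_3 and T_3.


image of 1: 0
image of cos x: -3sin x
image of sin x: 3cos x
image of cos 2x: -12cos 2x
image of sin 2x: -12sin 2x
image of cos 3x: 27sin 3x
image of sin 3x: -27cos 3x
each image's coordinates form column j of the matrix

the matrix is [[0, 0, 0, 0, 0, 0, 0]; [0, 0, 3, 0, 0, 0, 0]; [0, -3, 0, 0, 0, 0, 0]; [0, 0, 0, -12, 0, 0, 0]; [0, 0, 0, 0, -12, 0, 0]; [0, 0, 0, 0, 0, 0, -27]; [0, 0, 0, 0, 0, 27, 0]] (rows listed top to bottom)


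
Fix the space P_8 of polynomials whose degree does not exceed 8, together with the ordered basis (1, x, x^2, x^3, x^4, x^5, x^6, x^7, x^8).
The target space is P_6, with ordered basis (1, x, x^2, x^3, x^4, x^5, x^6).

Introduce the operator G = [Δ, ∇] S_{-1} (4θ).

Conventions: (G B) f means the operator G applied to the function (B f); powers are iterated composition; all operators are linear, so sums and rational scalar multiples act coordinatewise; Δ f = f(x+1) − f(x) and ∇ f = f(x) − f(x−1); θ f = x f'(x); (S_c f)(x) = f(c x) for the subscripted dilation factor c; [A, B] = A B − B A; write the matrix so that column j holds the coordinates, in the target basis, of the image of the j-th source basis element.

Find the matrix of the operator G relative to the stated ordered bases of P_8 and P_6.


the matrix is [[0, 0, 0, 0, 0, 0, 0, 0, 0]; [0, 0, 0, 0, 0, 0, 0, 0, 0]; [0, 0, 0, 0, 0, 0, 0, 0, 0]; [0, 0, 0, 0, 0, 0, 0, 0, 0]; [0, 0, 0, 0, 0, 0, 0, 0, 0]; [0, 0, 0, 0, 0, 0, 0, 0, 0]; [0, 0, 0, 0, 0, 0, 0, 0, 0]] (rows listed top to bottom)

image of 1: 0
image of x: 0
image of x^2: 0
image of x^3: 0
image of x^4: 0
image of x^5: 0
image of x^6: 0
image of x^7: 0
image of x^8: 0
each image's coordinates form column j of the matrix


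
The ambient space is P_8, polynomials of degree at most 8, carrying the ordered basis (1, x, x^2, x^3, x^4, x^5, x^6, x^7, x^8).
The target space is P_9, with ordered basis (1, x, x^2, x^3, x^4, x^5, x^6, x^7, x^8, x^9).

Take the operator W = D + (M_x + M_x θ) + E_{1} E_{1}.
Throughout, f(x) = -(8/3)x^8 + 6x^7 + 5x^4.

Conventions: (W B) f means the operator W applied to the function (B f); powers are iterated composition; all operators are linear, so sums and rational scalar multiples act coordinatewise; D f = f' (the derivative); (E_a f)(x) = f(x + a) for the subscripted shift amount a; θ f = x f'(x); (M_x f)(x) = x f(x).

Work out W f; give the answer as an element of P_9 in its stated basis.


g(x) = -24x^9 + (136/3)x^8 - 58x^7 - (518/3)x^6 - (1997/3)x^5 - (3905/3)x^4 - (4076/3)x^3 - (1880/3)x^2 + (352/3)x + 496/3

D f = -(64/3)x^7 + 42x^6 + 20x^3
M_x f = -(8/3)x^9 + 6x^8 + 5x^5
θ f = -(64/3)x^8 + 42x^7 + 20x^4
M_x θ f = -(64/3)x^9 + 42x^8 + 20x^5
(M_x + M_x θ) f = -24x^9 + 48x^8 + 25x^5
E_{1} f = -(8/3)x^8 - (46/3)x^7 - (98/3)x^6 - (70/3)x^5 + (85/3)x^4 + (242/3)x^3 + (244/3)x^2 + (122/3)x + 25/3
E_{1} E_{1} f = -(8/3)x^8 - (110/3)x^7 - (644/3)x^6 - (2072/3)x^5 - (3905/3)x^4 - (4136/3)x^3 - (1880/3)x^2 + (352/3)x + 496/3
(D + (M_x + M_x θ) + E_{1} E_{1}) f = -24x^9 + (136/3)x^8 - 58x^7 - (518/3)x^6 - (1997/3)x^5 - (3905/3)x^4 - (4076/3)x^3 - (1880/3)x^2 + (352/3)x + 496/3


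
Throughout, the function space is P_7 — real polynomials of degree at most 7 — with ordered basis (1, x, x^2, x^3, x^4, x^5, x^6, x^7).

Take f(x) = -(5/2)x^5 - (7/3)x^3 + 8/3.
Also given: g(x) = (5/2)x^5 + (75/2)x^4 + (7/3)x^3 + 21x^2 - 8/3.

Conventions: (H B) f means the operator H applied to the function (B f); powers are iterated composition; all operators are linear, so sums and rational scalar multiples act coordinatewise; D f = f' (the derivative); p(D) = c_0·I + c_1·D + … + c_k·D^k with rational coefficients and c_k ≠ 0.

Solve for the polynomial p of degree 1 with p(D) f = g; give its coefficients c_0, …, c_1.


D^0 f = -(5/2)x^5 - (7/3)x^3 + 8/3
D^1 f = -(25/2)x^4 - 7x^2
matching coefficients of g against c_0 f + c_1 Df + … from the top degree down determines the c_i
solution: c_0 = -1, c_1 = -3

c_0 = -1, c_1 = -3


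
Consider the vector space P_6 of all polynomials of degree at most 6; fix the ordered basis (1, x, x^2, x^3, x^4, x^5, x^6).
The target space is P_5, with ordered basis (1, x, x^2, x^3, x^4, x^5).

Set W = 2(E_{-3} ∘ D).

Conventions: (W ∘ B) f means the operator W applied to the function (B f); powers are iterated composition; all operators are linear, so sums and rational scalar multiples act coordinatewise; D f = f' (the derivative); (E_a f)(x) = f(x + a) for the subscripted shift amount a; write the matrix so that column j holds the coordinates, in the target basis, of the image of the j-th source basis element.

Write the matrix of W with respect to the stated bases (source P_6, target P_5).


the matrix is [[0, 2, -12, 54, -216, 810, -2916]; [0, 0, 4, -36, 216, -1080, 4860]; [0, 0, 0, 6, -72, 540, -3240]; [0, 0, 0, 0, 8, -120, 1080]; [0, 0, 0, 0, 0, 10, -180]; [0, 0, 0, 0, 0, 0, 12]] (rows listed top to bottom)

image of 1: 0
image of x: 2
image of x^2: 4x - 12
image of x^3: 6x^2 - 36x + 54
image of x^4: 8x^3 - 72x^2 + 216x - 216
image of x^5: 10x^4 - 120x^3 + 540x^2 - 1080x + 810
image of x^6: 12x^5 - 180x^4 + 1080x^3 - 3240x^2 + 4860x - 2916
each image's coordinates form column j of the matrix


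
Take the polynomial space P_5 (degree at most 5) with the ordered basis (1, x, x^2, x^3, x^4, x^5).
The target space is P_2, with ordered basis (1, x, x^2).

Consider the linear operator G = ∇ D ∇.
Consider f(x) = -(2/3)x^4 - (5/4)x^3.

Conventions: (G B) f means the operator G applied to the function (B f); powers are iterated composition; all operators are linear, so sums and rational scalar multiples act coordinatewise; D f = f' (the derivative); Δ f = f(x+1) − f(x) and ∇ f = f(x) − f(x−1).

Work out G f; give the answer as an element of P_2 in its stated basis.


∇ f = -(8/3)x^3 + (1/4)x^2 + (13/12)x - 7/12
D ∇ f = -8x^2 + (1/2)x + 13/12
∇ D ∇ f = -16x + 17/2

g(x) = -16x + 17/2


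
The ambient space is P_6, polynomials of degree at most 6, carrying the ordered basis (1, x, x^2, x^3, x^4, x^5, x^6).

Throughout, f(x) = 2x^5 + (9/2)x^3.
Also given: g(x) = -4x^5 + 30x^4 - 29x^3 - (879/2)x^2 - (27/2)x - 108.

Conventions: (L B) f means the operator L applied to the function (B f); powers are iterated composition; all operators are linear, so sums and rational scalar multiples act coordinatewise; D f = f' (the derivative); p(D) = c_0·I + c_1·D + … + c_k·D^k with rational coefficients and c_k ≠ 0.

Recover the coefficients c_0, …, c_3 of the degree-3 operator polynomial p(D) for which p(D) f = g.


D^0 f = 2x^5 + (9/2)x^3
D^1 f = 10x^4 + (27/2)x^2
D^2 f = 40x^3 + 27x
D^3 f = 120x^2 + 27
matching coefficients of g against c_0 f + c_1 Df + … from the top degree down determines the c_i
solution: c_0 = -2, c_1 = 3, c_2 = -1/2, c_3 = -4

c_0 = -2, c_1 = 3, c_2 = -1/2, c_3 = -4


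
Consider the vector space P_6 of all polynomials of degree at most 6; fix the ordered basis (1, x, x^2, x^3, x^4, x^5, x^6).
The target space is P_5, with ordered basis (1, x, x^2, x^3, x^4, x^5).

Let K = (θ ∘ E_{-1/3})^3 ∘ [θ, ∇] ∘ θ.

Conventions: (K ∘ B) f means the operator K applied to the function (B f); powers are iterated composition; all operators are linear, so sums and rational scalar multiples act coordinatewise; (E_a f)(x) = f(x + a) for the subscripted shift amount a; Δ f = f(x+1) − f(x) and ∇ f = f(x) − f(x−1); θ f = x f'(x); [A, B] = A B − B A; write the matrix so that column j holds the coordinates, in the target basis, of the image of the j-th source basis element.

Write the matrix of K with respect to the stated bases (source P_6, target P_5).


image of 1: 0
image of x: 0
image of x^2: -4x
image of x^3: -72x^2 + 60x
image of x^4: -432x^3 + 992x^2 - (1408/3)x
image of x^5: -1600x^4 + 6400x^3 - (23200/3)x^2 + (8000/3)x
image of x^6: -4500x^5 + 26160x^4 - 53760x^3 + 45120x^2 - 12480x
each image's coordinates form column j of the matrix

the matrix is [[0, 0, 0, 0, 0, 0, 0]; [0, 0, -4, 60, -1408/3, 8000/3, -12480]; [0, 0, 0, -72, 992, -23200/3, 45120]; [0, 0, 0, 0, -432, 6400, -53760]; [0, 0, 0, 0, 0, -1600, 26160]; [0, 0, 0, 0, 0, 0, -4500]] (rows listed top to bottom)


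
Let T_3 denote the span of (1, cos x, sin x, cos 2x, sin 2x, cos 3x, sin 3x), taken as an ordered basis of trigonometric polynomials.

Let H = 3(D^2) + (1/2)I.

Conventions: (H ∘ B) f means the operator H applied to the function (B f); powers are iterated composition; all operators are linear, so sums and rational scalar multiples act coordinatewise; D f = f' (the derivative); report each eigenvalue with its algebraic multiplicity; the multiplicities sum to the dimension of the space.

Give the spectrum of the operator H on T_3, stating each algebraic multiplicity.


image of 1: 1/2
image of cos x: -(5/2)cos x
image of sin x: -(5/2)sin x
image of cos 2x: -(23/2)cos 2x
image of sin 2x: -(23/2)sin 2x
image of cos 3x: -(53/2)cos 3x
image of sin 3x: -(53/2)sin 3x
the matrix is diagonal; its diagonal is (1/2, -5/2, -5/2, -23/2, -23/2, -53/2, -53/2)
for a triangular matrix the eigenvalues are the diagonal entries, with algebraic multiplicity their repetition count

λ = -53/2 (multiplicity 2), λ = -23/2 (multiplicity 2), λ = -5/2 (multiplicity 2), λ = 1/2 (multiplicity 1)


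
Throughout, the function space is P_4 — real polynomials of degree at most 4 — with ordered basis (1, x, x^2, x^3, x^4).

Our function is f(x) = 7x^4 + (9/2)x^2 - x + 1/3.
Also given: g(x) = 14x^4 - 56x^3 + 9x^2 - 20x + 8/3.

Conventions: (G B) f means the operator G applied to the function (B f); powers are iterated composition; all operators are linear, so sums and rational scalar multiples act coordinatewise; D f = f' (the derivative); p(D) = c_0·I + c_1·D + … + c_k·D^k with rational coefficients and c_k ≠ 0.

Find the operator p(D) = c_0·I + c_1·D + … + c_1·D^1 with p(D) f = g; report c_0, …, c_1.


c_0 = 2, c_1 = -2

D^0 f = 7x^4 + (9/2)x^2 - x + 1/3
D^1 f = 28x^3 + 9x - 1
matching coefficients of g against c_0 f + c_1 Df + … from the top degree down determines the c_i
solution: c_0 = 2, c_1 = -2


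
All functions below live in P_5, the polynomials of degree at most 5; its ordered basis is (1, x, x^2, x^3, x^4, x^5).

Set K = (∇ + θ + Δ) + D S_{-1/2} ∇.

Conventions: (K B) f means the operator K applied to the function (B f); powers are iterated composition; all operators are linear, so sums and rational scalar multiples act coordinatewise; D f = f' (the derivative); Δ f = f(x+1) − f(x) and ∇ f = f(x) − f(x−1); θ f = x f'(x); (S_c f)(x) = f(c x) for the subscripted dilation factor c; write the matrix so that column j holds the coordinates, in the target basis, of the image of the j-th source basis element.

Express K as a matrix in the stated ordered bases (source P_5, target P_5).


image of 1: 0
image of x: x + 2
image of x^2: 2x^2 + 4x - 1
image of x^3: 3x^3 + 6x^2 + (3/2)x + 7/2
image of x^4: 4x^4 + 8x^3 - (3/2)x^2 + 5x - 2
image of x^5: 5x^5 + 10x^4 + (5/4)x^3 + (95/4)x^2 + 5x + 9/2
each image's coordinates form column j of the matrix

the matrix is [[0, 2, -1, 7/2, -2, 9/2]; [0, 1, 4, 3/2, 5, 5]; [0, 0, 2, 6, -3/2, 95/4]; [0, 0, 0, 3, 8, 5/4]; [0, 0, 0, 0, 4, 10]; [0, 0, 0, 0, 0, 5]] (rows listed top to bottom)


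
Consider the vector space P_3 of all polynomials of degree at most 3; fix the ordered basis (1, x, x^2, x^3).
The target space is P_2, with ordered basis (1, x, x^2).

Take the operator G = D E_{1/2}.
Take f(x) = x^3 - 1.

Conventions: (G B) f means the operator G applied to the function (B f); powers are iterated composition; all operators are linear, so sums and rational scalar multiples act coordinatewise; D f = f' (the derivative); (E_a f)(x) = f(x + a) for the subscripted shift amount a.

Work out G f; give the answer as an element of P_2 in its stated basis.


g(x) = 3x^2 + 3x + 3/4

E_{1/2} f = x^3 + (3/2)x^2 + (3/4)x - 7/8
D E_{1/2} f = 3x^2 + 3x + 3/4


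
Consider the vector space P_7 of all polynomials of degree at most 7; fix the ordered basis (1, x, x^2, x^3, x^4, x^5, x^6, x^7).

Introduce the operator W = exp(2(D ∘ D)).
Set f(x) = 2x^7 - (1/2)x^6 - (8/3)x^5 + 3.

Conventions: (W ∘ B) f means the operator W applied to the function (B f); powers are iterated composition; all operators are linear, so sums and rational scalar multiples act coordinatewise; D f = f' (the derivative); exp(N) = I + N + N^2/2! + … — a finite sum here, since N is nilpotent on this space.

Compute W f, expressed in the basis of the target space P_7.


order-1 term: 168x^5 - 30x^4 - (320/3)x^3
order-2 term: 3360x^3 - 360x^2 - 640x
order-3 term: 13440x - 480
the series for exp(2(D ∘ D)) f terminates at order 3
exp(2(D ∘ D)) f = 2x^7 - (1/2)x^6 + (496/3)x^5 - 30x^4 + (9760/3)x^3 - 360x^2 + 12800x - 477

the image equals g(x) = 2x^7 - (1/2)x^6 + (496/3)x^5 - 30x^4 + (9760/3)x^3 - 360x^2 + 12800x - 477


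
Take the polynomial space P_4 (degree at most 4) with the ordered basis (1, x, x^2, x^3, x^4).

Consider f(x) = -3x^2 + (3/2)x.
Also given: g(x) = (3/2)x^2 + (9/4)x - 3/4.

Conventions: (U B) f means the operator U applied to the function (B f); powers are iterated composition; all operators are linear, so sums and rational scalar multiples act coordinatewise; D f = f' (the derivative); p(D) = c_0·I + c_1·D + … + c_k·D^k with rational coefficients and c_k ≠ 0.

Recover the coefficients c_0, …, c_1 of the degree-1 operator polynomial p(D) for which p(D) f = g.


c_0 = -1/2, c_1 = -1/2

D^0 f = -3x^2 + (3/2)x
D^1 f = -6x + 3/2
matching coefficients of g against c_0 f + c_1 Df + … from the top degree down determines the c_i
solution: c_0 = -1/2, c_1 = -1/2


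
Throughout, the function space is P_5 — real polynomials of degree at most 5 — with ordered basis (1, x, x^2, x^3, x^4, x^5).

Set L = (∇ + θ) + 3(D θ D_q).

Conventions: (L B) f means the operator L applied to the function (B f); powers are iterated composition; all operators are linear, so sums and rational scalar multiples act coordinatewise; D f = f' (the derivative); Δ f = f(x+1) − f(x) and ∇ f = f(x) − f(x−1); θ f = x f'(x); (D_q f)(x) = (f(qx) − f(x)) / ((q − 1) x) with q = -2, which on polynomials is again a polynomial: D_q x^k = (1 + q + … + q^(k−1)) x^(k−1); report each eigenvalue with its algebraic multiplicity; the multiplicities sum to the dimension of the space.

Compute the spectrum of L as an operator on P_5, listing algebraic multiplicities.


image of 1: 0
image of x: x + 1
image of x^2: 2x^2 + 2x - 4
image of x^3: 3x^3 + 3x^2 + 33x + 1
image of x^4: 4x^4 + 4x^3 - 141x^2 + 4x - 1
image of x^5: 5x^5 + 5x^4 + 518x^3 + 10x^2 - 5x + 1
the matrix is upper triangular; its diagonal is (0, 1, 2, 3, 4, 5)
for a triangular matrix the eigenvalues are the diagonal entries, with algebraic multiplicity their repetition count

λ = 0 (multiplicity 1), λ = 1 (multiplicity 1), λ = 2 (multiplicity 1), λ = 3 (multiplicity 1), λ = 4 (multiplicity 1), λ = 5 (multiplicity 1)


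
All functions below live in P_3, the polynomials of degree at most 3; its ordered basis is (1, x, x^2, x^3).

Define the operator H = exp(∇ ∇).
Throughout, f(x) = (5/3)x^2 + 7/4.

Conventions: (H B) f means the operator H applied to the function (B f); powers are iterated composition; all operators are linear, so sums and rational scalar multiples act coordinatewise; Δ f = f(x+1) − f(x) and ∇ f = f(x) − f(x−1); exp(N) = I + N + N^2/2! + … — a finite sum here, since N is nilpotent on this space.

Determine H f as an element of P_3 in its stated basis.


order-1 term: 10/3
the series for exp(∇ ∇) f terminates at order 1
exp(∇ ∇) f = (5/3)x^2 + 61/12

the result is g(x) = (5/3)x^2 + 61/12


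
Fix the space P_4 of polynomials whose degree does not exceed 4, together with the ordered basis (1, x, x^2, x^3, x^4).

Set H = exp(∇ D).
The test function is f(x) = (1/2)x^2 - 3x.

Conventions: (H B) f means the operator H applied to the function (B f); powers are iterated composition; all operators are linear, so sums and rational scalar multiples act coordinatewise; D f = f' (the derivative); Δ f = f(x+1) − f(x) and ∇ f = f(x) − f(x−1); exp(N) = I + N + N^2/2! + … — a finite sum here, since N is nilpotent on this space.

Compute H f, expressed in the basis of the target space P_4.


order-1 term: 1
the series for exp(∇ D) f terminates at order 1
exp(∇ D) f = (1/2)x^2 - 3x + 1

the image equals g(x) = (1/2)x^2 - 3x + 1


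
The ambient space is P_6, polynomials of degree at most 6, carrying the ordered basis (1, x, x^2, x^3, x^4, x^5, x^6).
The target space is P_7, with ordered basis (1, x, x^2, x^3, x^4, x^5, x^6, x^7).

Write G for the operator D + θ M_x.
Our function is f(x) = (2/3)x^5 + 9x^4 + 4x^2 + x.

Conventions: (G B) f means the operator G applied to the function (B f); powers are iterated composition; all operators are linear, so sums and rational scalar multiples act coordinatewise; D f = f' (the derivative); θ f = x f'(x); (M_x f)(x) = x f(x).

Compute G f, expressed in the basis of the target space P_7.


the result is g(x) = 4x^6 + 45x^5 + (10/3)x^4 + 48x^3 + 2x^2 + 8x + 1

D f = (10/3)x^4 + 36x^3 + 8x + 1
M_x f = (2/3)x^6 + 9x^5 + 4x^3 + x^2
θ M_x f = 4x^6 + 45x^5 + 12x^3 + 2x^2
(D + θ M_x) f = 4x^6 + 45x^5 + (10/3)x^4 + 48x^3 + 2x^2 + 8x + 1


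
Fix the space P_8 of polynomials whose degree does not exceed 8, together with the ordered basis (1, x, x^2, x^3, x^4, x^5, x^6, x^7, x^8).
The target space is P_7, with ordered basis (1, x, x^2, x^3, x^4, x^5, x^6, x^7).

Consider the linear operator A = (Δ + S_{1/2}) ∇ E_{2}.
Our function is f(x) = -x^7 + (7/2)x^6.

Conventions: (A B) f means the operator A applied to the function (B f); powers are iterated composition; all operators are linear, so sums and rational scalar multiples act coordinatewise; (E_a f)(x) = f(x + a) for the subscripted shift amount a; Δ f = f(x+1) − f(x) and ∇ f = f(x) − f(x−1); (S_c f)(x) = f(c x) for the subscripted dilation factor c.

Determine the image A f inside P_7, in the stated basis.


g(x) = -(7/64)x^6 - (693/16)x^5 - (10255/32)x^4 - (7315/8)x^3 - (8967/8)x^2 - 329x + 537/2

E_{2} f = -x^7 - (21/2)x^6 - 42x^5 - 70x^4 + 168x^2 + 224x + 96
∇ E_{2} f = -7x^6 - 42x^5 - (175/2)x^4 - 35x^3 + (273/2)x^2 + 210x + 187/2
Δ (∇ E_{2}) f = -42x^5 - 315x^4 - 910x^3 - 1155x^2 - 434x + 175
S_{1/2} (∇ E_{2}) f = -(7/64)x^6 - (21/16)x^5 - (175/32)x^4 - (35/8)x^3 + (273/8)x^2 + 105x + 187/2
(Δ + S_{1/2}) (∇ E_{2}) f = -(7/64)x^6 - (693/16)x^5 - (10255/32)x^4 - (7315/8)x^3 - (8967/8)x^2 - 329x + 537/2


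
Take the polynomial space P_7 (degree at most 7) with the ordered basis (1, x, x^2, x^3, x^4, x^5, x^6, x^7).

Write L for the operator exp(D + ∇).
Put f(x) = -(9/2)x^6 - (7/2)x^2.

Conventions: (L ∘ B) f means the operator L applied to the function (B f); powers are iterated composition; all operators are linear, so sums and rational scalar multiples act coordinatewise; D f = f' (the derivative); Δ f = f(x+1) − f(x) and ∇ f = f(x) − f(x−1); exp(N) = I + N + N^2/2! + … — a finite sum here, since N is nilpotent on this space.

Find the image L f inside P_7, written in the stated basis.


order-1 term: -54x^5 + (135/2)x^4 - 90x^3 + (135/2)x^2 - 41x + 8
order-2 term: -270x^4 + 540x^3 - (1485/2)x^2 + 540x - 361/2
order-3 term: -720x^3 + 1620x^2 - 1890x + 1755/2
order-4 term: -1080x^2 + 2160x - 1530
order-5 term: -864x + 1080
order-6 term: -288
the series for exp(D + ∇) f terminates at order 6
exp(D + ∇) f = -(9/2)x^6 - 54x^5 - (405/2)x^4 - 270x^3 - (277/2)x^2 - 95x - 33

the image equals g(x) = -(9/2)x^6 - 54x^5 - (405/2)x^4 - 270x^3 - (277/2)x^2 - 95x - 33


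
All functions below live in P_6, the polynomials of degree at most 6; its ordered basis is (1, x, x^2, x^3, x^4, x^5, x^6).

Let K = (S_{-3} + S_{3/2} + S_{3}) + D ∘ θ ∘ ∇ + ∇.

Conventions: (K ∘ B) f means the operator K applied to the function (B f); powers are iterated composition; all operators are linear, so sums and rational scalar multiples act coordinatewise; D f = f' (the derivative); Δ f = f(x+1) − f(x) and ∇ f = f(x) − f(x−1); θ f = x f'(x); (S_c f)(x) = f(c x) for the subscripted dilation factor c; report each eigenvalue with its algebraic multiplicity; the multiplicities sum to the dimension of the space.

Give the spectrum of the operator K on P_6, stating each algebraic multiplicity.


image of 1: 3
image of x: (3/2)x + 1
image of x^2: (81/4)x^2 + 2x + 1
image of x^3: (27/8)x^3 + 3x^2 + 9x - 2
image of x^4: (2673/16)x^4 + 4x^3 + 30x^2 - 20x + 3
image of x^5: (243/32)x^5 + 5x^4 + 70x^3 - 80x^2 + 35x - 4
image of x^6: (94041/64)x^6 + 6x^5 + 135x^4 - 220x^3 + 165x^2 - 54x + 5
the matrix is upper triangular; its diagonal is (3, 3/2, 81/4, 27/8, 2673/16, 243/32, 94041/64)
for a triangular matrix the eigenvalues are the diagonal entries, with algebraic multiplicity their repetition count

λ = 3/2 (multiplicity 1), λ = 3 (multiplicity 1), λ = 27/8 (multiplicity 1), λ = 243/32 (multiplicity 1), λ = 81/4 (multiplicity 1), λ = 2673/16 (multiplicity 1), λ = 94041/64 (multiplicity 1)


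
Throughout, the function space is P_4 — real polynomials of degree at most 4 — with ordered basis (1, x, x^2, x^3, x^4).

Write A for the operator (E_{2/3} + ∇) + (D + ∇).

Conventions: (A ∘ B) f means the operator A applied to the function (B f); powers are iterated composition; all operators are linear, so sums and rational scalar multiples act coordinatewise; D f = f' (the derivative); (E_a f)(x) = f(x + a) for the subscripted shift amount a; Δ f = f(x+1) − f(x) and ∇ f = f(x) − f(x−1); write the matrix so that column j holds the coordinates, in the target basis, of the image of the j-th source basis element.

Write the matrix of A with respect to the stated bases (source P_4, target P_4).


the matrix is [[1, 11/3, -14/9, 62/27, -146/81]; [0, 1, 22/3, -14/3, 248/27]; [0, 0, 1, 11, -28/3]; [0, 0, 0, 1, 44/3]; [0, 0, 0, 0, 1]] (rows listed top to bottom)

image of 1: 1
image of x: x + 11/3
image of x^2: x^2 + (22/3)x - 14/9
image of x^3: x^3 + 11x^2 - (14/3)x + 62/27
image of x^4: x^4 + (44/3)x^3 - (28/3)x^2 + (248/27)x - 146/81
each image's coordinates form column j of the matrix


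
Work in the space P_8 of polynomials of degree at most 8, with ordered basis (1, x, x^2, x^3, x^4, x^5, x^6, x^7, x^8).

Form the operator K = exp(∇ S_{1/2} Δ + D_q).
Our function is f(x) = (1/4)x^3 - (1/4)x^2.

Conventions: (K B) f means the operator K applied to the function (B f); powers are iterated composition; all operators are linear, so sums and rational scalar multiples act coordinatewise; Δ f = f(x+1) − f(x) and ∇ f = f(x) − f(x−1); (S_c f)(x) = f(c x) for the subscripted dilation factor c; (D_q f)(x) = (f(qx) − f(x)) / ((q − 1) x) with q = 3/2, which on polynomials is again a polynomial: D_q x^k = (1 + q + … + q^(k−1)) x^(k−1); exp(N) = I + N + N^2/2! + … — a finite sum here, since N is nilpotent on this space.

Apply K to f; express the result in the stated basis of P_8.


the image equals g(x) = (1/4)x^3 + (15/16)x^2 + (79/64)x + 173/192

order-1 term: (19/16)x^2 - (1/4)x - 1/16
order-2 term: (95/64)x + 15/32
order-3 term: 95/192
the series for exp(∇ S_{1/2} Δ + D_q) f terminates at order 3
exp(∇ S_{1/2} Δ + D_q) f = (1/4)x^3 + (15/16)x^2 + (79/64)x + 173/192


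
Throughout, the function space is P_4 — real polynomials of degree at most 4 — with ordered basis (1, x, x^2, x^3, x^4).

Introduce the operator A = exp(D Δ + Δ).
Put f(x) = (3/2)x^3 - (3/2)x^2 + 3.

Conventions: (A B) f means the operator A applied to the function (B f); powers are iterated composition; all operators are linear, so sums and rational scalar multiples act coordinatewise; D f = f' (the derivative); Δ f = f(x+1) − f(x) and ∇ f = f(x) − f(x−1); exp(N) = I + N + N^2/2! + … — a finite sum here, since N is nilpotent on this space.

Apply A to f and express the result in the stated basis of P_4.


g(x) = (3/2)x^3 + 3x^2 + 15x + 18

order-1 term: (9/2)x^2 + (21/2)x + 3/2
order-2 term: (9/2)x + 12
order-3 term: 3/2
the series for exp(D Δ + Δ) f terminates at order 3
exp(D Δ + Δ) f = (3/2)x^3 + 3x^2 + 15x + 18


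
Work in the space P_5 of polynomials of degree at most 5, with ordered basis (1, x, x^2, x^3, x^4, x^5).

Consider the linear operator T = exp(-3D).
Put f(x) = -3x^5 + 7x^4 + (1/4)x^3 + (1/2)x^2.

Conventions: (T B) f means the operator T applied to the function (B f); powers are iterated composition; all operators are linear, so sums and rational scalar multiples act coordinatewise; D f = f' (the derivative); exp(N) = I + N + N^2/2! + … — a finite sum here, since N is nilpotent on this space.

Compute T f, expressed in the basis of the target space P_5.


the image equals g(x) = -3x^5 + 52x^4 - (1415/4)x^3 + (4745/4)x^2 - (7869/4)x + 5175/4

order-1 term: 45x^4 - 84x^3 - (9/4)x^2 - 3x
order-2 term: -270x^3 + 378x^2 + (27/4)x + 9/2
order-3 term: 810x^2 - 756x - 27/4
order-4 term: -1215x + 567
order-5 term: 729
the series for exp(-3D) f terminates at order 5
exp(-3D) f = -3x^5 + 52x^4 - (1415/4)x^3 + (4745/4)x^2 - (7869/4)x + 5175/4


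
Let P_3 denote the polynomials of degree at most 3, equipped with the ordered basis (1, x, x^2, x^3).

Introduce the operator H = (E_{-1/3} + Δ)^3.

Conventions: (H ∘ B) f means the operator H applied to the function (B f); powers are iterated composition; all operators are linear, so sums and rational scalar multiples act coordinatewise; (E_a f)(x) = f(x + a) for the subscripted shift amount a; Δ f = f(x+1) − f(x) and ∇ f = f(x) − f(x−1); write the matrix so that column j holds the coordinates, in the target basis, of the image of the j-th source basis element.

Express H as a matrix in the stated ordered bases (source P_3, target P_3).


the matrix is [[1, 2, 6, 18]; [0, 1, 4, 18]; [0, 0, 1, 6]; [0, 0, 0, 1]] (rows listed top to bottom)

image of 1: 1
image of x: x + 2
image of x^2: x^2 + 4x + 6
image of x^3: x^3 + 6x^2 + 18x + 18
each image's coordinates form column j of the matrix


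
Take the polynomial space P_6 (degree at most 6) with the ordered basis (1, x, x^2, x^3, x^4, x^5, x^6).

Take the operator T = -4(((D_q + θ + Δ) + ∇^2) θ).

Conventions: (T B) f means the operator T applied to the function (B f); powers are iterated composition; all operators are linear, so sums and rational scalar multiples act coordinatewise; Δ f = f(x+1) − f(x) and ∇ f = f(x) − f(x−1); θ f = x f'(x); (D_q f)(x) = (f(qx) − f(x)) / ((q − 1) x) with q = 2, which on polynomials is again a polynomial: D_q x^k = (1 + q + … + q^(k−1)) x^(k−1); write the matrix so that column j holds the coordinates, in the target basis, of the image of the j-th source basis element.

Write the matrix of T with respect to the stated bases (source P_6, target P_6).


the matrix is [[0, -8, -24, 60, -240, 580, -1512]; [0, -4, -40, -108, 320, -1500, 4176]; [0, 0, -16, -120, -288, 1000, -5400]; [0, 0, 0, -36, -304, -600, 2400]; [0, 0, 0, 0, -64, -720, -1080]; [0, 0, 0, 0, 0, -100, -1656]; [0, 0, 0, 0, 0, 0, -144]] (rows listed top to bottom)

image of 1: 0
image of x: -4x - 8
image of x^2: -16x^2 - 40x - 24
image of x^3: -36x^3 - 120x^2 - 108x + 60
image of x^4: -64x^4 - 304x^3 - 288x^2 + 320x - 240
image of x^5: -100x^5 - 720x^4 - 600x^3 + 1000x^2 - 1500x + 580
image of x^6: -144x^6 - 1656x^5 - 1080x^4 + 2400x^3 - 5400x^2 + 4176x - 1512
each image's coordinates form column j of the matrix


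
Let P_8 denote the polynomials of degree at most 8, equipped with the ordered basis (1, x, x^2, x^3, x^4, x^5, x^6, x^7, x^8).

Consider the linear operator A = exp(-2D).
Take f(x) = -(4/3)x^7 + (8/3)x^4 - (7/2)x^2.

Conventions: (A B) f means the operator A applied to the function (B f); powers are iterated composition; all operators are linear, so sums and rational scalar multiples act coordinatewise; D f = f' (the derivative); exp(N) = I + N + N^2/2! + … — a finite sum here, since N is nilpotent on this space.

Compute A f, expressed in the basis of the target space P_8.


g(x) = -(4/3)x^7 + (56/3)x^6 - 112x^5 + 376x^4 - 768x^3 + (1913/2)x^2 - (2006/3)x + 598/3

order-1 term: (56/3)x^6 - (64/3)x^3 + 14x
order-2 term: -112x^5 + 64x^2 - 14
order-3 term: (1120/3)x^4 - (256/3)x
order-4 term: -(2240/3)x^3 + 128/3
order-5 term: 896x^2
order-6 term: -(1792/3)x
order-7 term: 512/3
the series for exp(-2D) f terminates at order 7
exp(-2D) f = -(4/3)x^7 + (56/3)x^6 - 112x^5 + 376x^4 - 768x^3 + (1913/2)x^2 - (2006/3)x + 598/3


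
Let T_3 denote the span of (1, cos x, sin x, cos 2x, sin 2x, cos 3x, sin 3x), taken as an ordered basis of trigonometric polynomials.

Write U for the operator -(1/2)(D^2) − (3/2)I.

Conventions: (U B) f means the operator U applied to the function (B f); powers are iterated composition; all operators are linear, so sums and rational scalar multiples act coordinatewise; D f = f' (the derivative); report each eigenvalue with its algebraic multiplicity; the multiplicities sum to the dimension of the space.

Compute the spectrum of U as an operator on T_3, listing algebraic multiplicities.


image of 1: -3/2
image of cos x: -cos x
image of sin x: -sin x
image of cos 2x: (1/2)cos 2x
image of sin 2x: (1/2)sin 2x
image of cos 3x: 3cos 3x
image of sin 3x: 3sin 3x
the matrix is diagonal; its diagonal is (-3/2, -1, -1, 1/2, 1/2, 3, 3)
for a triangular matrix the eigenvalues are the diagonal entries, with algebraic multiplicity their repetition count

λ = -3/2 (multiplicity 1), λ = -1 (multiplicity 2), λ = 1/2 (multiplicity 2), λ = 3 (multiplicity 2)


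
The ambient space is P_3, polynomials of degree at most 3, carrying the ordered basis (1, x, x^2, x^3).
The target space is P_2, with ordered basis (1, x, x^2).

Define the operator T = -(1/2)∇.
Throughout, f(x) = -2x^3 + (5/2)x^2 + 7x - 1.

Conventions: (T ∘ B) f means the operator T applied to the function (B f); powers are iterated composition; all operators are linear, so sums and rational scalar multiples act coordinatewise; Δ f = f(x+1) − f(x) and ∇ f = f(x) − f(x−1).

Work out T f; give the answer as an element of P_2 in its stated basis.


the result is g(x) = 3x^2 - (11/2)x - 5/4

∇ f = -6x^2 + 11x + 5/2
(-(1/2)∇) f = 3x^2 - (11/2)x - 5/4


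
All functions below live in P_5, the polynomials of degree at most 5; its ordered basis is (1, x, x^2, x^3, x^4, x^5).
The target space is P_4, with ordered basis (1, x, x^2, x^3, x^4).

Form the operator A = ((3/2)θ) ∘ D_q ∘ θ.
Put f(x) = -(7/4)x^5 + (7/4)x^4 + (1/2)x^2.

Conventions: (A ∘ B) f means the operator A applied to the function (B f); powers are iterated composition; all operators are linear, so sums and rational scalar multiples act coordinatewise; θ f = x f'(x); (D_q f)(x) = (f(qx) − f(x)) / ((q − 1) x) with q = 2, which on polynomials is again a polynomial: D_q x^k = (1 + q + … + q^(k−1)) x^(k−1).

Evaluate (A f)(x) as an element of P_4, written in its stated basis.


the image equals g(x) = -(3255/2)x^4 + (945/2)x^3 + (9/2)x

θ f = -(35/4)x^5 + 7x^4 + x^2
D_q θ f = -(1085/4)x^4 + 105x^3 + 3x
θ D_q θ f = -1085x^4 + 315x^3 + 3x
((3/2)θ) D_q θ f = -(3255/2)x^4 + (945/2)x^3 + (9/2)x


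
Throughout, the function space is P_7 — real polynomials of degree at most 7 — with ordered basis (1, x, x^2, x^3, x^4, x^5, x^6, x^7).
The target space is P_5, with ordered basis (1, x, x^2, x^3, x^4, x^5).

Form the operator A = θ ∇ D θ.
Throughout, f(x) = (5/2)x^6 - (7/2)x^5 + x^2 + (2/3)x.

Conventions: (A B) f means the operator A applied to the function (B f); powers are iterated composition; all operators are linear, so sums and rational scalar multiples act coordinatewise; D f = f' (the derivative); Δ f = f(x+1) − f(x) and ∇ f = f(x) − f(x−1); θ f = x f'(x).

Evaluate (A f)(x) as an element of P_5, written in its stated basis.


θ f = 15x^6 - (35/2)x^5 + 2x^2 + (2/3)x
D θ f = 90x^5 - (175/2)x^4 + 4x + 2/3
∇ D θ f = 450x^4 - 1250x^3 + 1425x^2 - 800x + 363/2
θ (∇ D θ) f = 1800x^4 - 3750x^3 + 2850x^2 - 800x

the result is g(x) = 1800x^4 - 3750x^3 + 2850x^2 - 800x


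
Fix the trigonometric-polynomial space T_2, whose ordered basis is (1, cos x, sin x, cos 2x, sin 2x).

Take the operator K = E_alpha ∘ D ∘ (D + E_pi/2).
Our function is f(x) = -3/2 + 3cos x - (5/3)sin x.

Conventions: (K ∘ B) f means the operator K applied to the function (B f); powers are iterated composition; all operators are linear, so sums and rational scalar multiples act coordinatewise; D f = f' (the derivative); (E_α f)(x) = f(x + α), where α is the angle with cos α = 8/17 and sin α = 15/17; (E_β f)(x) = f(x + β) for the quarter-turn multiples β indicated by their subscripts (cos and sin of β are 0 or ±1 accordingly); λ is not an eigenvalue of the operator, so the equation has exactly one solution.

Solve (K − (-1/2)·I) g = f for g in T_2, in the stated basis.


write g with unknown coordinates in the stated basis and equate coefficients in (K − (-1/2)·I) g = f
solving from the highest basis element down gives g = -3 - (58/45)cos x - (62/45)sin x
check: K g = (164/45)cos x - (44/45)sin x
so K g − (-1/2)·g = -3/2 + 3cos x - (5/3)sin x = f ✓

g(x) = -3 - (58/45)cos x - (62/45)sin x


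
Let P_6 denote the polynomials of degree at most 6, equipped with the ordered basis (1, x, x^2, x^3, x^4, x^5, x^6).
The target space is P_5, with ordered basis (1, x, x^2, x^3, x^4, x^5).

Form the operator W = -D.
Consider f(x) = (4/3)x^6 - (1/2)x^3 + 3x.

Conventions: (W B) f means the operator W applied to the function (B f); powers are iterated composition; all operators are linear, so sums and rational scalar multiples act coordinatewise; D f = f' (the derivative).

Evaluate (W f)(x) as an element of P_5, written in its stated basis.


D f = 8x^5 - (3/2)x^2 + 3
(-D) f = -8x^5 + (3/2)x^2 - 3

the result is g(x) = -8x^5 + (3/2)x^2 - 3


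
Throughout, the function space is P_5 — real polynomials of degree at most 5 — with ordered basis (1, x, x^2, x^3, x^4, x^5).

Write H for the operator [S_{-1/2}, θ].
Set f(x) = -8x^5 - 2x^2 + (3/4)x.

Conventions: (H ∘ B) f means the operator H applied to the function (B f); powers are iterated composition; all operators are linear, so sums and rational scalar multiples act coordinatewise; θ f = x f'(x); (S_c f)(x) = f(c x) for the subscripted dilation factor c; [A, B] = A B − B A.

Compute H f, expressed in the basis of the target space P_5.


θ f = -40x^5 - 4x^2 + (3/4)x
S_{-1/2} θ f = (5/4)x^5 - x^2 - (3/8)x
S_{-1/2} f = (1/4)x^5 - (1/2)x^2 - (3/8)x
θ S_{-1/2} f = (5/4)x^5 - x^2 - (3/8)x
[S_{-1/2}, θ] f = 0

g(x) = 0


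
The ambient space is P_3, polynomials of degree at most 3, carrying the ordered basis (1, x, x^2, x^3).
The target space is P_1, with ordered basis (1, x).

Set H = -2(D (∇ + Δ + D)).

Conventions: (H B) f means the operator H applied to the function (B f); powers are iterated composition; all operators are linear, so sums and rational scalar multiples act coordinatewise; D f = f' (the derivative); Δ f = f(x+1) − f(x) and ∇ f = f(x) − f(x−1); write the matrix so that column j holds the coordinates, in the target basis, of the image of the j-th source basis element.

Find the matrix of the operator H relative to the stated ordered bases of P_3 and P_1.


image of 1: 0
image of x: 0
image of x^2: -12
image of x^3: -36x
each image's coordinates form column j of the matrix

the matrix is [[0, 0, -12, 0]; [0, 0, 0, -36]] (rows listed top to bottom)


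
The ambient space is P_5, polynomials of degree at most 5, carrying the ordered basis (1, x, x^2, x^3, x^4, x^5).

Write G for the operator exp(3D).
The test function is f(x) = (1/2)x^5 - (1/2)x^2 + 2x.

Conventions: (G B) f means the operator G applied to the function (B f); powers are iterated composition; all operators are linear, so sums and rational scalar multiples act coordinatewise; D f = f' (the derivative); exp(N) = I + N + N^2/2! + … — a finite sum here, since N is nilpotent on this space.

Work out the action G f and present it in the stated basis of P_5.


order-1 term: (15/2)x^4 - 3x + 6
order-2 term: 45x^3 - 9/2
order-3 term: 135x^2
order-4 term: (405/2)x
order-5 term: 243/2
the series for exp(3D) f terminates at order 5
exp(3D) f = (1/2)x^5 + (15/2)x^4 + 45x^3 + (269/2)x^2 + (403/2)x + 123

the image equals g(x) = (1/2)x^5 + (15/2)x^4 + 45x^3 + (269/2)x^2 + (403/2)x + 123


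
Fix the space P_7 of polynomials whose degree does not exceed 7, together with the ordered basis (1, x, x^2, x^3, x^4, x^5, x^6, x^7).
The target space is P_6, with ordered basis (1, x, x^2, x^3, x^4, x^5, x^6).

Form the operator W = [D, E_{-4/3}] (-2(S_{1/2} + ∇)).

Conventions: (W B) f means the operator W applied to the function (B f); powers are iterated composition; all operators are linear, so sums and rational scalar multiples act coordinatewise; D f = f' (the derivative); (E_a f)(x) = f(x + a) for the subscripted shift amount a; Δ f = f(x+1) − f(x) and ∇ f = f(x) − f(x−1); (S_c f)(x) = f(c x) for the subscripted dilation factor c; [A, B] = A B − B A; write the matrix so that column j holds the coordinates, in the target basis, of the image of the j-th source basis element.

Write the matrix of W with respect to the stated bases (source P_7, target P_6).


image of 1: 0
image of x: 0
image of x^2: 0
image of x^3: 0
image of x^4: 0
image of x^5: 0
image of x^6: 0
image of x^7: 0
each image's coordinates form column j of the matrix

the matrix is [[0, 0, 0, 0, 0, 0, 0, 0]; [0, 0, 0, 0, 0, 0, 0, 0]; [0, 0, 0, 0, 0, 0, 0, 0]; [0, 0, 0, 0, 0, 0, 0, 0]; [0, 0, 0, 0, 0, 0, 0, 0]; [0, 0, 0, 0, 0, 0, 0, 0]; [0, 0, 0, 0, 0, 0, 0, 0]] (rows listed top to bottom)
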